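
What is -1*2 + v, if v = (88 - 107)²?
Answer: 359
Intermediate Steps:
v = 361 (v = (-19)² = 361)
-1*2 + v = -1*2 + 361 = -2 + 361 = 359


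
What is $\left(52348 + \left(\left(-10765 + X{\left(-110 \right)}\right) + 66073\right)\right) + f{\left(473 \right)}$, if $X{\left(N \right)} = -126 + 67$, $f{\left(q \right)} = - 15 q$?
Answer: $100502$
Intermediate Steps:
$X{\left(N \right)} = -59$
$\left(52348 + \left(\left(-10765 + X{\left(-110 \right)}\right) + 66073\right)\right) + f{\left(473 \right)} = \left(52348 + \left(\left(-10765 - 59\right) + 66073\right)\right) - 7095 = \left(52348 + \left(-10824 + 66073\right)\right) - 7095 = \left(52348 + 55249\right) - 7095 = 107597 - 7095 = 100502$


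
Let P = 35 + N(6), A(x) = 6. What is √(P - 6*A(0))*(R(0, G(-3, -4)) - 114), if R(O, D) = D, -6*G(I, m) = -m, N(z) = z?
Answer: -344*√5/3 ≈ -256.40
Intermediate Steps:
G(I, m) = m/6 (G(I, m) = -(-1)*m/6 = m/6)
P = 41 (P = 35 + 6 = 41)
√(P - 6*A(0))*(R(0, G(-3, -4)) - 114) = √(41 - 6*6)*((⅙)*(-4) - 114) = √(41 - 36)*(-⅔ - 114) = √5*(-344/3) = -344*√5/3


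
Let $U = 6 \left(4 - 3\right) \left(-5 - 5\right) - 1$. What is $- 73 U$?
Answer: $4453$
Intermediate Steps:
$U = -61$ ($U = 6 \cdot 1 \left(-10\right) - 1 = 6 \left(-10\right) - 1 = -60 - 1 = -61$)
$- 73 U = \left(-73\right) \left(-61\right) = 4453$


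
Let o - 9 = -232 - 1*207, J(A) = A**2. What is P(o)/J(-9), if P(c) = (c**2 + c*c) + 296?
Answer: 370096/81 ≈ 4569.1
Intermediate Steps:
o = -430 (o = 9 + (-232 - 1*207) = 9 + (-232 - 207) = 9 - 439 = -430)
P(c) = 296 + 2*c**2 (P(c) = (c**2 + c**2) + 296 = 2*c**2 + 296 = 296 + 2*c**2)
P(o)/J(-9) = (296 + 2*(-430)**2)/((-9)**2) = (296 + 2*184900)/81 = (296 + 369800)*(1/81) = 370096*(1/81) = 370096/81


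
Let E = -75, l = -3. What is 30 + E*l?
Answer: 255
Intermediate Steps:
30 + E*l = 30 - 75*(-3) = 30 + 225 = 255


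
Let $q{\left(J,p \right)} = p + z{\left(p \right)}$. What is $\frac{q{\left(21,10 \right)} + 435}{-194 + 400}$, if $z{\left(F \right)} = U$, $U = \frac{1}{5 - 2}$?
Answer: $\frac{668}{309} \approx 2.1618$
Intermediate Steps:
$U = \frac{1}{3} \approx 0.33333$
$z{\left(F \right)} = \frac{1}{3}$
$q{\left(J,p \right)} = \frac{1}{3} + p$ ($q{\left(J,p \right)} = p + \frac{1}{3} = \frac{1}{3} + p$)
$\frac{q{\left(21,10 \right)} + 435}{-194 + 400} = \frac{\left(\frac{1}{3} + 10\right) + 435}{-194 + 400} = \frac{\frac{31}{3} + 435}{206} = \frac{1}{206} \cdot \frac{1336}{3} = \frac{668}{309}$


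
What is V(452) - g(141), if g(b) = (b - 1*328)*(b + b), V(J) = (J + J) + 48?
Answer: 53686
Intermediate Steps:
V(J) = 48 + 2*J (V(J) = 2*J + 48 = 48 + 2*J)
g(b) = 2*b*(-328 + b) (g(b) = (b - 328)*(2*b) = (-328 + b)*(2*b) = 2*b*(-328 + b))
V(452) - g(141) = (48 + 2*452) - 2*141*(-328 + 141) = (48 + 904) - 2*141*(-187) = 952 - 1*(-52734) = 952 + 52734 = 53686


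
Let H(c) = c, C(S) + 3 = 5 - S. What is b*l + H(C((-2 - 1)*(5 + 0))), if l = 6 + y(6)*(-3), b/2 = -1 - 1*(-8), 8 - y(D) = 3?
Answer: -109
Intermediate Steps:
y(D) = 5 (y(D) = 8 - 1*3 = 8 - 3 = 5)
b = 14 (b = 2*(-1 - 1*(-8)) = 2*(-1 + 8) = 2*7 = 14)
C(S) = 2 - S (C(S) = -3 + (5 - S) = 2 - S)
l = -9 (l = 6 + 5*(-3) = 6 - 15 = -9)
b*l + H(C((-2 - 1)*(5 + 0))) = 14*(-9) + (2 - (-2 - 1)*(5 + 0)) = -126 + (2 - (-3)*5) = -126 + (2 - 1*(-15)) = -126 + (2 + 15) = -126 + 17 = -109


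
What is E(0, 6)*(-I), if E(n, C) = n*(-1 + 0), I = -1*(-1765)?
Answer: 0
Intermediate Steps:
I = 1765
E(n, C) = -n (E(n, C) = n*(-1) = -n)
E(0, 6)*(-I) = (-1*0)*(-1*1765) = 0*(-1765) = 0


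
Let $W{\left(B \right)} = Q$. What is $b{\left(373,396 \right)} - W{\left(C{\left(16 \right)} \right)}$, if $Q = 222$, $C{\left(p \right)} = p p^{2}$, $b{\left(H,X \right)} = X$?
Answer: $174$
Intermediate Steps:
$C{\left(p \right)} = p^{3}$
$W{\left(B \right)} = 222$
$b{\left(373,396 \right)} - W{\left(C{\left(16 \right)} \right)} = 396 - 222 = 174$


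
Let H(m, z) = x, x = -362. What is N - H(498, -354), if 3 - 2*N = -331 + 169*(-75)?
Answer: 13733/2 ≈ 6866.5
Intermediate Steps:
H(m, z) = -362
N = 13009/2 (N = 3/2 - (-331 + 169*(-75))/2 = 3/2 - (-331 - 12675)/2 = 3/2 - ½*(-13006) = 3/2 + 6503 = 13009/2 ≈ 6504.5)
N - H(498, -354) = 13009/2 - 1*(-362) = 13009/2 + 362 = 13733/2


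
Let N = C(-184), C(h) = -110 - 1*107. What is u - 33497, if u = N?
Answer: -33714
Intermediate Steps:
C(h) = -217 (C(h) = -110 - 107 = -217)
N = -217
u = -217
u - 33497 = -217 - 33497 = -33714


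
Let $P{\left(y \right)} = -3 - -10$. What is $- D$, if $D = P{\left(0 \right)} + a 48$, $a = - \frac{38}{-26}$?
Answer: $- \frac{1003}{13} \approx -77.154$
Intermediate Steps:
$a = \frac{19}{13}$ ($a = \left(-38\right) \left(- \frac{1}{26}\right) = \frac{19}{13} \approx 1.4615$)
$P{\left(y \right)} = 7$ ($P{\left(y \right)} = -3 + 10 = 7$)
$D = \frac{1003}{13}$ ($D = 7 + \frac{19}{13} \cdot 48 = 7 + \frac{912}{13} = \frac{1003}{13} \approx 77.154$)
$- D = \left(-1\right) \frac{1003}{13} = - \frac{1003}{13}$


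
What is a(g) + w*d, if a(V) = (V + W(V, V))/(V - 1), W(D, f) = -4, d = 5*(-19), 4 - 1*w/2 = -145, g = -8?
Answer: -84926/3 ≈ -28309.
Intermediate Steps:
w = 298 (w = 8 - 2*(-145) = 8 + 290 = 298)
d = -95
a(V) = (-4 + V)/(-1 + V) (a(V) = (V - 4)/(V - 1) = (-4 + V)/(-1 + V))
a(g) + w*d = (-4 - 8)/(-1 - 8) + 298*(-95) = -12/(-9) - 28310 = -⅑*(-12) - 28310 = 4/3 - 28310 = -84926/3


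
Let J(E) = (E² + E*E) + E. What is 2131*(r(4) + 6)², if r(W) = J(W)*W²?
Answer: 721820844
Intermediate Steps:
J(E) = E + 2*E² (J(E) = (E² + E²) + E = 2*E² + E = E + 2*E²)
r(W) = W³*(1 + 2*W) (r(W) = (W*(1 + 2*W))*W² = W³*(1 + 2*W))
2131*(r(4) + 6)² = 2131*(4³*(1 + 2*4) + 6)² = 2131*(64*(1 + 8) + 6)² = 2131*(64*9 + 6)² = 2131*(576 + 6)² = 2131*582² = 2131*338724 = 721820844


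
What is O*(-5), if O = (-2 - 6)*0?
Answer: 0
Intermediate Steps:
O = 0 (O = -8*0 = 0)
O*(-5) = 0*(-5) = 0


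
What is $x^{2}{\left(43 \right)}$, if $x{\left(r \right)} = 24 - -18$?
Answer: $1764$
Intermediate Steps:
$x{\left(r \right)} = 42$ ($x{\left(r \right)} = 24 + 18 = 42$)
$x^{2}{\left(43 \right)} = 42^{2} = 1764$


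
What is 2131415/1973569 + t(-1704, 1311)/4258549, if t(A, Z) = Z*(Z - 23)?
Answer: 954556975079/646503099337 ≈ 1.4765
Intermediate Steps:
t(A, Z) = Z*(-23 + Z)
2131415/1973569 + t(-1704, 1311)/4258549 = 2131415/1973569 + (1311*(-23 + 1311))/4258549 = 2131415*(1/1973569) + (1311*1288)*(1/4258549) = 163955/151813 + 1688568*(1/4258549) = 163955/151813 + 1688568/4258549 = 954556975079/646503099337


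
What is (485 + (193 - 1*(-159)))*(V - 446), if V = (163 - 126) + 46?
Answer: -303831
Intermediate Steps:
V = 83 (V = 37 + 46 = 83)
(485 + (193 - 1*(-159)))*(V - 446) = (485 + (193 - 1*(-159)))*(83 - 446) = (485 + (193 + 159))*(-363) = (485 + 352)*(-363) = 837*(-363) = -303831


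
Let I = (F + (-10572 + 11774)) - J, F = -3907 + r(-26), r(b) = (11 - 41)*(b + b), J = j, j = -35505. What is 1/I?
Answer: 1/34360 ≈ 2.9104e-5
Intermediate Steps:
J = -35505
r(b) = -60*b
F = -2347 (F = -3907 - 60*(-26) = -3907 + 1560 = -2347)
I = 34360 (I = (-2347 + (-10572 + 11774)) - 1*(-35505) = (-2347 + 1202) + 35505 = -1145 + 35505 = 34360)
1/I = 1/34360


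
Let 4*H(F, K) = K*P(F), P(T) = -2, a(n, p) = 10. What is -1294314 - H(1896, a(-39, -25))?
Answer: -1294309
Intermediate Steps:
H(F, K) = -K/2 (H(F, K) = (K*(-2))/4 = (-2*K)/4 = -K/2)
-1294314 - H(1896, a(-39, -25)) = -1294314 - (-1)*10/2 = -1294314 - 1*(-5) = -1294314 + 5 = -1294309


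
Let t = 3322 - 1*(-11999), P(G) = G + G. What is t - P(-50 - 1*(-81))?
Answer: 15259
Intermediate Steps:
P(G) = 2*G
t = 15321 (t = 3322 + 11999 = 15321)
t - P(-50 - 1*(-81)) = 15321 - 2*(-50 - 1*(-81)) = 15321 - 2*(-50 + 81) = 15321 - 2*31 = 15321 - 1*62 = 15321 - 62 = 15259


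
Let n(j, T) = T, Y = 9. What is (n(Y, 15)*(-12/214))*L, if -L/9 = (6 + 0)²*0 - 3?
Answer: -2430/107 ≈ -22.710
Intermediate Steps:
L = 27 (L = -9*((6 + 0)²*0 - 3) = -9*(6²*0 - 3) = -9*(36*0 - 3) = -9*(0 - 3) = -9*(-3) = 27)
(n(Y, 15)*(-12/214))*L = (15*(-12/214))*27 = (15*(-12*1/214))*27 = (15*(-6/107))*27 = -90/107*27 = -2430/107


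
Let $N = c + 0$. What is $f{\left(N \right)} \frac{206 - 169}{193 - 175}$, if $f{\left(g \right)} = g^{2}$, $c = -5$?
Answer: $\frac{925}{18} \approx 51.389$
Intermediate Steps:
$N = -5$ ($N = -5 + 0 = -5$)
$f{\left(N \right)} \frac{206 - 169}{193 - 175} = \left(-5\right)^{2} \frac{206 - 169}{193 - 175} = 25 \frac{37}{193 - 175} = 25 \cdot \frac{37}{18} = \frac{925}{18}$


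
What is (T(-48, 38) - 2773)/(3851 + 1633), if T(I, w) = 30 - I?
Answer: -2695/5484 ≈ -0.49143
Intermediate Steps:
(T(-48, 38) - 2773)/(3851 + 1633) = ((30 - 1*(-48)) - 2773)/(3851 + 1633) = ((30 + 48) - 2773)/5484 = (78 - 2773)*(1/5484) = -2695*1/5484 = -2695/5484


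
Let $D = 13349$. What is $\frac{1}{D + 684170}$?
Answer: $\frac{1}{697519} \approx 1.4337 \cdot 10^{-6}$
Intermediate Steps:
$\frac{1}{D + 684170} = \frac{1}{13349 + 684170} = \frac{1}{697519}$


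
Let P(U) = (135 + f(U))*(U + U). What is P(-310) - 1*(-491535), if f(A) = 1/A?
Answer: 407837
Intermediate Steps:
P(U) = 2*U*(135 + 1/U) (P(U) = (135 + 1/U)*(U + U) = (135 + 1/U)*(2*U) = 2*U*(135 + 1/U))
P(-310) - 1*(-491535) = (2 + 270*(-310)) - 1*(-491535) = (2 - 83700) + 491535 = -83698 + 491535 = 407837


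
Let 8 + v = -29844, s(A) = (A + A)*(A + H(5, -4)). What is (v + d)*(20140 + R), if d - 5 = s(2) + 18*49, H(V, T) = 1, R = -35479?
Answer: 444110067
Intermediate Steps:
s(A) = 2*A*(1 + A) (s(A) = (A + A)*(A + 1) = (2*A)*(1 + A) = 2*A*(1 + A))
d = 899 (d = 5 + (2*2*(1 + 2) + 18*49) = 5 + (2*2*3 + 882) = 5 + (12 + 882) = 5 + 894 = 899)
v = -29852 (v = -8 - 29844 = -29852)
(v + d)*(20140 + R) = (-29852 + 899)*(20140 - 35479) = -28953*(-15339) = 444110067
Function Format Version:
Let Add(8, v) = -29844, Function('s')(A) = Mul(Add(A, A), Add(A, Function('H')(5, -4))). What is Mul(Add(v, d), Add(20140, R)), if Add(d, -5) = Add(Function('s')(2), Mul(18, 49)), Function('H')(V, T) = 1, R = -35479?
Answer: 444110067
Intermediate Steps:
Function('s')(A) = Mul(2, A, Add(1, A)) (Function('s')(A) = Mul(Add(A, A), Add(A, 1)) = Mul(Mul(2, A), Add(1, A)) = Mul(2, A, Add(1, A)))
d = 899 (d = Add(5, Add(Mul(2, 2, Add(1, 2)), Mul(18, 49))) = Add(5, Add(Mul(2, 2, 3), 882)) = Add(5, Add(12, 882)) = Add(5, 894) = 899)
v = -29852 (v = Add(-8, -29844) = -29852)
Mul(Add(v, d), Add(20140, R)) = Mul(Add(-29852, 899), Add(20140, -35479)) = Mul(-28953, -15339) = 444110067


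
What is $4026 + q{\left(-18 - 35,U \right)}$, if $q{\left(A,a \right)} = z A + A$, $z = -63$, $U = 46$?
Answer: $7312$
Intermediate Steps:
$q{\left(A,a \right)} = - 62 A$ ($q{\left(A,a \right)} = - 63 A + A = - 62 A$)
$4026 + q{\left(-18 - 35,U \right)} = 4026 - 62 \left(-18 - 35\right) = 4026 - -3286 = 4026 + 3286 = 7312$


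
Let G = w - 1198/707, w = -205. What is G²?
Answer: 21354853689/499849 ≈ 42723.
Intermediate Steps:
G = -146133/707 (G = -205 - 1198/707 = -146133/707 ≈ -206.69)
G² = (-146133/707)² = 21354853689/499849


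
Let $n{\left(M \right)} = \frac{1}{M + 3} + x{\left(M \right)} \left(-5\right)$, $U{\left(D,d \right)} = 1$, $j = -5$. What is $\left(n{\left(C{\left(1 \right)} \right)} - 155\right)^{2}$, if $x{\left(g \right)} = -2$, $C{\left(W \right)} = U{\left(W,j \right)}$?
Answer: $\frac{335241}{16} \approx 20953.0$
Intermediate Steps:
$C{\left(W \right)} = 1$
$n{\left(M \right)} = 10 + \frac{1}{3 + M}$ ($n{\left(M \right)} = \frac{1}{M + 3} - -10 = \frac{1}{3 + M} + 10 = 10 + \frac{1}{3 + M}$)
$\left(n{\left(C{\left(1 \right)} \right)} - 155\right)^{2} = \left(\frac{31 + 10 \cdot 1}{3 + 1} - 155\right)^{2} = \left(\frac{31 + 10}{4} - 155\right)^{2} = \left(\frac{1}{4} \cdot 41 - 155\right)^{2} = \left(\frac{41}{4} - 155\right)^{2} = \left(- \frac{579}{4}\right)^{2} = \frac{335241}{16}$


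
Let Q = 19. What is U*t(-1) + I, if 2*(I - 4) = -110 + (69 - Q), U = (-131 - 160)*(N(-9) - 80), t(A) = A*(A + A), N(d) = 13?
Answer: 38968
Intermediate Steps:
t(A) = 2*A² (t(A) = A*(2*A) = 2*A²)
U = 19497 (U = (-131 - 160)*(13 - 80) = -291*(-67) = 19497)
I = -26 (I = 4 + (-110 + (69 - 1*19))/2 = 4 + (-110 + (69 - 19))/2 = 4 + (-110 + 50)/2 = 4 + (½)*(-60) = 4 - 30 = -26)
U*t(-1) + I = 19497*(2*(-1)²) - 26 = 19497*(2*1) - 26 = 19497*2 - 26 = 38994 - 26 = 38968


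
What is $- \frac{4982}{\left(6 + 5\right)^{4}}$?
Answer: $- \frac{4982}{14641} \approx -0.34028$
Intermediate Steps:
$- \frac{4982}{\left(6 + 5\right)^{4}} = - \frac{4982}{11^{4}} = - \frac{4982}{14641}$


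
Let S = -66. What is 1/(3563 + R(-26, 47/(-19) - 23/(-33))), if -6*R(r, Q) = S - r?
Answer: 3/10709 ≈ 0.00028014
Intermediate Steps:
R(r, Q) = 11 + r/6 (R(r, Q) = -(-66 - r)/6 = 11 + r/6)
1/(3563 + R(-26, 47/(-19) - 23/(-33))) = 1/(3563 + (11 + (⅙)*(-26))) = 1/(3563 + (11 - 13/3)) = 1/(3563 + 20/3) = 1/(10709/3) = 3/10709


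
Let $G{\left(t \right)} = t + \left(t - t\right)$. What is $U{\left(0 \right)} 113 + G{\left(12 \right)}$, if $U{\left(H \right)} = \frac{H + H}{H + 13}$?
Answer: $12$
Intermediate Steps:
$U{\left(H \right)} = \frac{2 H}{13 + H}$
$G{\left(t \right)} = t$ ($G{\left(t \right)} = t + 0 = t$)
$U{\left(0 \right)} 113 + G{\left(12 \right)} = 2 \cdot 0 \frac{1}{13 + 0} \cdot 113 + 12 = 2 \cdot 0 \cdot \frac{1}{13} \cdot 113 + 12 = 0 \cdot 113 + 12 = 0 + 12 = 12$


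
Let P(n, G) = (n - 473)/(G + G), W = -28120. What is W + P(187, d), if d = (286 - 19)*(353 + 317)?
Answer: -5030386943/178890 ≈ -28120.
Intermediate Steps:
d = 178890 (d = 267*670 = 178890)
P(n, G) = (-473 + n)/(2*G) (P(n, G) = (-473 + n)/((2*G)) = (-473 + n)*(1/(2*G)) = (-473 + n)/(2*G))
W + P(187, d) = -28120 + (½)*(-473 + 187)/178890 = -28120 + (½)*(1/178890)*(-286) = -28120 - 143/178890 = -5030386943/178890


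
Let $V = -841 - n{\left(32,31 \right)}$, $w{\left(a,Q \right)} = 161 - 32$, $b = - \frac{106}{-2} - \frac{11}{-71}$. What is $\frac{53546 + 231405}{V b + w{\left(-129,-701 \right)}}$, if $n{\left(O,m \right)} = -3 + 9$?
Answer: $- \frac{20231521}{3187419} \approx -6.3473$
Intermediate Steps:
$n{\left(O,m \right)} = 6$
$b = \frac{3774}{71}$ ($b = \left(-106\right) \left(- \frac{1}{2}\right) - - \frac{11}{71} = 53 + \frac{11}{71} = \frac{3774}{71} \approx 53.155$)
$w{\left(a,Q \right)} = 129$ ($w{\left(a,Q \right)} = 161 - 32 = 129$)
$V = -847$ ($V = -841 - 6 = -847$)
$\frac{53546 + 231405}{V b + w{\left(-129,-701 \right)}} = \frac{53546 + 231405}{\left(-847\right) \frac{3774}{71} + 129} = \frac{284951}{- \frac{3196578}{71} + 129} = \frac{284951}{- \frac{3187419}{71}} = 284951 \left(- \frac{71}{3187419}\right) = - \frac{20231521}{3187419}$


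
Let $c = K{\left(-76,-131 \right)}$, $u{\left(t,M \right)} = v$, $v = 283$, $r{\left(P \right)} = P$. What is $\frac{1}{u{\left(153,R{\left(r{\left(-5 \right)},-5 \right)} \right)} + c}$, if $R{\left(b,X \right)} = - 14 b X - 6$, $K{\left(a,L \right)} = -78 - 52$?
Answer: $\frac{1}{153} \approx 0.0065359$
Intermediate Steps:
$K{\left(a,L \right)} = -130$ ($K{\left(a,L \right)} = -78 - 52 = -130$)
$R{\left(b,X \right)} = -6 - 14 X b$ ($R{\left(b,X \right)} = - 14 X b - 6 = -6 - 14 X b$)
$u{\left(t,M \right)} = 283$
$c = -130$
$\frac{1}{u{\left(153,R{\left(r{\left(-5 \right)},-5 \right)} \right)} + c} = \frac{1}{283 - 130} = \frac{1}{153}$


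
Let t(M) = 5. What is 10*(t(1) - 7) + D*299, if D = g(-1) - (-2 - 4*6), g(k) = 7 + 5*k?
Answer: 8352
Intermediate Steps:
D = 28 (D = (7 + 5*(-1)) - (-2 - 4*6) = (7 - 5) - (-2 - 24) = 2 - 1*(-26) = 2 + 26 = 28)
10*(t(1) - 7) + D*299 = 10*(5 - 7) + 28*299 = 10*(-2) + 8372 = -20 + 8372 = 8352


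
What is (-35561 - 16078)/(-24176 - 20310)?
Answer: 51639/44486 ≈ 1.1608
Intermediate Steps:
(-35561 - 16078)/(-24176 - 20310) = -51639/(-44486) = -51639*(-1/44486) = 51639/44486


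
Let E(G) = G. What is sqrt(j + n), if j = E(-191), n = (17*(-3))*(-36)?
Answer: sqrt(1645) ≈ 40.559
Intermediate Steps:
n = 1836 (n = -51*(-36) = 1836)
j = -191
sqrt(j + n) = sqrt(-191 + 1836) = sqrt(1645)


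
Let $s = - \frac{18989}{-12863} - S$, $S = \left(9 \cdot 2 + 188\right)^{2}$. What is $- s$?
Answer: $\frac{545835279}{12863} \approx 42435.0$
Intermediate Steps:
$S = 42436$ ($S = \left(18 + 188\right)^{2} = 206^{2} = 42436$)
$s = - \frac{545835279}{12863}$ ($s = - \frac{18989}{-12863} - 42436 = \left(-18989\right) \left(- \frac{1}{12863}\right) - 42436 = \frac{18989}{12863} - 42436 = - \frac{545835279}{12863} \approx -42435.0$)
$- s = \left(-1\right) \left(- \frac{545835279}{12863}\right) = \frac{545835279}{12863}$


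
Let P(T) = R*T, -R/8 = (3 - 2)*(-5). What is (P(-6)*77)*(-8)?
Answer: 147840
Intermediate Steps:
R = 40 (R = -8*(3 - 2)*(-5) = -8*(-5) = 40)
P(T) = 40*T
(P(-6)*77)*(-8) = ((40*(-6))*77)*(-8) = -240*77*(-8) = -18480*(-8) = 147840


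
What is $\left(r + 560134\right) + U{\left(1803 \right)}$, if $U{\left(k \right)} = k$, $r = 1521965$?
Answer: $2083902$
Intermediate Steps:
$\left(r + 560134\right) + U{\left(1803 \right)} = \left(1521965 + 560134\right) + 1803 = 2082099 + 1803 = 2083902$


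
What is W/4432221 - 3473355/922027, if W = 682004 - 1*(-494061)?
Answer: -14310313287700/4086627431967 ≈ -3.5017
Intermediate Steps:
W = 1176065 (W = 682004 + 494061 = 1176065)
W/4432221 - 3473355/922027 = 1176065/4432221 - 3473355/922027 = -14310313287700/4086627431967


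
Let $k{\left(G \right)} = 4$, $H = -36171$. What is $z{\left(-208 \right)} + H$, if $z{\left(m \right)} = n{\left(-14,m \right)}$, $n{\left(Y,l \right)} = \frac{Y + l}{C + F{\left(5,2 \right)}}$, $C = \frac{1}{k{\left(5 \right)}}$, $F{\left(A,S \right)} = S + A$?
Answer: $- \frac{1049847}{29} \approx -36202.0$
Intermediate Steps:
$F{\left(A,S \right)} = A + S$
$C = \frac{1}{4} \approx 0.25$
$n{\left(Y,l \right)} = \frac{4 Y}{29} + \frac{4 l}{29}$ ($n{\left(Y,l \right)} = \frac{Y + l}{\frac{1}{4} + \left(5 + 2\right)} = \frac{Y + l}{\frac{1}{4} + 7} = \frac{Y + l}{\frac{29}{4}} = \left(Y + l\right) \frac{4}{29} = \frac{4 Y}{29} + \frac{4 l}{29}$)
$z{\left(m \right)} = - \frac{56}{29} + \frac{4 m}{29}$ ($z{\left(m \right)} = \frac{4}{29} \left(-14\right) + \frac{4 m}{29} = - \frac{56}{29} + \frac{4 m}{29}$)
$z{\left(-208 \right)} + H = \left(- \frac{56}{29} + \frac{4}{29} \left(-208\right)\right) - 36171 = \left(- \frac{56}{29} - \frac{832}{29}\right) - 36171 = - \frac{888}{29} - 36171 = - \frac{1049847}{29}$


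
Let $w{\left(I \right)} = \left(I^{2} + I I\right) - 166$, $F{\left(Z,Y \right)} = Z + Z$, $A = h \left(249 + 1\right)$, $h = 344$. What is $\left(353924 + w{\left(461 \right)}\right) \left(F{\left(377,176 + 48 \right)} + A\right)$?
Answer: $67564015200$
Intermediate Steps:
$A = 86000$ ($A = 344 \left(249 + 1\right) = 344 \cdot 250 = 86000$)
$F{\left(Z,Y \right)} = 2 Z$
$w{\left(I \right)} = -166 + 2 I^{2}$ ($w{\left(I \right)} = \left(I^{2} + I^{2}\right) - 166 = 2 I^{2} - 166 = -166 + 2 I^{2}$)
$\left(353924 + w{\left(461 \right)}\right) \left(F{\left(377,176 + 48 \right)} + A\right) = \left(353924 - \left(166 - 2 \cdot 461^{2}\right)\right) \left(2 \cdot 377 + 86000\right) = \left(353924 + \left(-166 + 2 \cdot 212521\right)\right) \left(754 + 86000\right) = \left(353924 + \left(-166 + 425042\right)\right) 86754 = \left(353924 + 424876\right) 86754 = 778800 \cdot 86754 = 67564015200$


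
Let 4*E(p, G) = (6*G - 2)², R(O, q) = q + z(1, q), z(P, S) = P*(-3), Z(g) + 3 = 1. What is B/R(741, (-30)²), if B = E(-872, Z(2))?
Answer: 49/897 ≈ 0.054627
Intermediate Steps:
Z(g) = -2 (Z(g) = -3 + 1 = -2)
z(P, S) = -3*P
R(O, q) = -3 + q (R(O, q) = q - 3*1 = q - 3 = -3 + q)
E(p, G) = (-2 + 6*G)²/4 (E(p, G) = (6*G - 2)²/4 = (-2 + 6*G)²/4)
B = 49 (B = (-1 + 3*(-2))² = (-1 - 6)² = (-7)² = 49)
B/R(741, (-30)²) = 49/(-3 + (-30)²) = 49/(-3 + 900) = 49/897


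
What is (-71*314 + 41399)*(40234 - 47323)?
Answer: -135435345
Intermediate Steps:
(-71*314 + 41399)*(40234 - 47323) = (-22294 + 41399)*(-7089) = 19105*(-7089) = -135435345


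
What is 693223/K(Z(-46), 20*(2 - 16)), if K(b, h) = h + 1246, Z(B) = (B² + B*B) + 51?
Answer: 693223/966 ≈ 717.62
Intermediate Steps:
Z(B) = 51 + 2*B² (Z(B) = (B² + B²) + 51 = 2*B² + 51 = 51 + 2*B²)
K(b, h) = 1246 + h
693223/K(Z(-46), 20*(2 - 16)) = 693223/(1246 + 20*(2 - 16)) = 693223/(1246 + 20*(-14)) = 693223/(1246 - 280) = 693223/966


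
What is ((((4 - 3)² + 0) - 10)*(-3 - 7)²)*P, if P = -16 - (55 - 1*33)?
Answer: 34200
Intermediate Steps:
P = -38 (P = -16 - (55 - 33) = -16 - 1*22 = -16 - 22 = -38)
((((4 - 3)² + 0) - 10)*(-3 - 7)²)*P = ((((4 - 3)² + 0) - 10)*(-3 - 7)²)*(-38) = (((1² + 0) - 10)*(-10)²)*(-38) = (((1 + 0) - 10)*100)*(-38) = ((1 - 10)*100)*(-38) = -9*100*(-38) = -900*(-38) = 34200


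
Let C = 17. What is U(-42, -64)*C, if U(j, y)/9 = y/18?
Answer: -544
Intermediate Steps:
U(j, y) = y/2 (U(j, y) = 9*(y/18) = y/2)
U(-42, -64)*C = ((½)*(-64))*17 = -32*17 = -544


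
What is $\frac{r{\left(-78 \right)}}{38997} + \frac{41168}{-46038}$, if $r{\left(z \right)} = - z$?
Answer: $- \frac{29663658}{33247109} \approx -0.89222$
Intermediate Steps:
$\frac{r{\left(-78 \right)}}{38997} + \frac{41168}{-46038} = \frac{\left(-1\right) \left(-78\right)}{38997} + \frac{41168}{-46038} = 78 \cdot \frac{1}{38997} + 41168 \left(- \frac{1}{46038}\right) = \frac{26}{12999} - \frac{20584}{23019} = - \frac{29663658}{33247109}$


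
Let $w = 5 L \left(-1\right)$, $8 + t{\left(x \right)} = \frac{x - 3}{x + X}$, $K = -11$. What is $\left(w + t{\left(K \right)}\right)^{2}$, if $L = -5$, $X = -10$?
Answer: $\frac{2809}{9} \approx 312.11$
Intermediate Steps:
$t{\left(x \right)} = -8 + \frac{-3 + x}{-10 + x}$ ($t{\left(x \right)} = -8 + \frac{x - 3}{x - 10} = -8 + \frac{-3 + x}{-10 + x}$)
$w = 25$ ($w = 5 \left(-5\right) \left(-1\right) = \left(-25\right) \left(-1\right) = 25$)
$\left(w + t{\left(K \right)}\right)^{2} = \left(25 + \frac{7 \left(11 - -11\right)}{-10 - 11}\right)^{2} = \left(25 + \frac{7 \left(11 + 11\right)}{-21}\right)^{2} = \left(25 + 7 \left(- \frac{1}{21}\right) 22\right)^{2} = \left(25 - \frac{22}{3}\right)^{2} = \left(\frac{53}{3}\right)^{2} = \frac{2809}{9}$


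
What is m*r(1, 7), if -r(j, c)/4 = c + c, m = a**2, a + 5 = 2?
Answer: -504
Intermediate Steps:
a = -3 (a = -5 + 2 = -3)
m = 9 (m = (-3)**2 = 9)
r(j, c) = -8*c (r(j, c) = -4*(c + c) = -8*c)
m*r(1, 7) = 9*(-8*7) = 9*(-56) = -504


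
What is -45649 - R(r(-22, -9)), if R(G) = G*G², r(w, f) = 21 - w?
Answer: -125156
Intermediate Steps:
R(G) = G³
-45649 - R(r(-22, -9)) = -45649 - (21 - 1*(-22))³ = -45649 - (21 + 22)³ = -45649 - 1*43³ = -45649 - 1*79507 = -45649 - 79507 = -125156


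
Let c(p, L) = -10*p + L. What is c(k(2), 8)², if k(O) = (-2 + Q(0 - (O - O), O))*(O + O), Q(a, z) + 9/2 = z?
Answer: 35344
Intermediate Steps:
Q(a, z) = -9/2 + z
k(O) = 2*O*(-13/2 + O) (k(O) = (-2 + (-9/2 + O))*(O + O) = (-13/2 + O)*(2*O) = 2*O*(-13/2 + O))
c(p, L) = L - 10*p
c(k(2), 8)² = (8 - 20*(-13 + 2*2))² = (8 - 20*(-13 + 4))² = (8 - 20*(-9))² = (8 - 10*(-18))² = (8 + 180)² = 188² = 35344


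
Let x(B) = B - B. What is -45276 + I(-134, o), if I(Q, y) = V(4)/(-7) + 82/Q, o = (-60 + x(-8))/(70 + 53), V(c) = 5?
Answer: -21235066/469 ≈ -45277.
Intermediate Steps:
x(B) = 0
o = -20/41 (o = (-60 + 0)/(70 + 53) = -60/123 = -60*1/123 = -20/41 ≈ -0.48780)
I(Q, y) = -5/7 + 82/Q (I(Q, y) = 5/(-7) + 82/Q = 5*(-1/7) + 82/Q = -5/7 + 82/Q)
-45276 + I(-134, o) = -45276 + (-5/7 + 82/(-134)) = -45276 + (-5/7 + 82*(-1/134)) = -45276 + (-5/7 - 41/67) = -45276 - 622/469 = -21235066/469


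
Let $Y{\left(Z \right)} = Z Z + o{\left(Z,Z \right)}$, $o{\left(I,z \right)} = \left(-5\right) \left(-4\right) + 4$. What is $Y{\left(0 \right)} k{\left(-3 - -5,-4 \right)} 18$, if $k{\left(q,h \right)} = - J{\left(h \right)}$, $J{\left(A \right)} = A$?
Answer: $1728$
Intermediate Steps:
$o{\left(I,z \right)} = 24$ ($o{\left(I,z \right)} = 20 + 4 = 24$)
$k{\left(q,h \right)} = - h$
$Y{\left(Z \right)} = 24 + Z^{2}$ ($Y{\left(Z \right)} = Z Z + 24 = Z^{2} + 24 = 24 + Z^{2}$)
$Y{\left(0 \right)} k{\left(-3 - -5,-4 \right)} 18 = \left(24 + 0^{2}\right) \left(\left(-1\right) \left(-4\right)\right) 18 = \left(24 + 0\right) 4 \cdot 18 = 24 \cdot 4 \cdot 18 = 96 \cdot 18 = 1728$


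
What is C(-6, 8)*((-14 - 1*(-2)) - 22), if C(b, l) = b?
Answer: 204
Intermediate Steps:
C(-6, 8)*((-14 - 1*(-2)) - 22) = -6*((-14 - 1*(-2)) - 22) = -6*((-14 + 2) - 22) = -6*(-12 - 22) = -6*(-34) = 204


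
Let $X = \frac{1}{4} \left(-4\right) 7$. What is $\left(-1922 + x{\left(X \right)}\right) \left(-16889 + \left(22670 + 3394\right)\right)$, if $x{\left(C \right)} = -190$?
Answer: $-19377600$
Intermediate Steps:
$X = -7$ ($X = \frac{1}{4} \left(-4\right) 7 = \left(-1\right) 7 = -7$)
$\left(-1922 + x{\left(X \right)}\right) \left(-16889 + \left(22670 + 3394\right)\right) = \left(-1922 - 190\right) \left(-16889 + \left(22670 + 3394\right)\right) = - 2112 \left(-16889 + 26064\right) = \left(-2112\right) 9175 = -19377600$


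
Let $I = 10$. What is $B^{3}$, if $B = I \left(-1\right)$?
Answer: $-1000$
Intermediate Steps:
$B = -10$ ($B = 10 \left(-1\right) = -10$)
$B^{3} = \left(-10\right)^{3} = -1000$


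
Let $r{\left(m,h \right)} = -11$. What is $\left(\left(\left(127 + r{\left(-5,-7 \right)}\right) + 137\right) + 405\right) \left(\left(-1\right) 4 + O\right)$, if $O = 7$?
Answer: $1974$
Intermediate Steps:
$\left(\left(\left(127 + r{\left(-5,-7 \right)}\right) + 137\right) + 405\right) \left(\left(-1\right) 4 + O\right) = \left(\left(\left(127 - 11\right) + 137\right) + 405\right) \left(\left(-1\right) 4 + 7\right) = \left(\left(116 + 137\right) + 405\right) \left(-4 + 7\right) = \left(253 + 405\right) 3 = 658 \cdot 3 = 1974$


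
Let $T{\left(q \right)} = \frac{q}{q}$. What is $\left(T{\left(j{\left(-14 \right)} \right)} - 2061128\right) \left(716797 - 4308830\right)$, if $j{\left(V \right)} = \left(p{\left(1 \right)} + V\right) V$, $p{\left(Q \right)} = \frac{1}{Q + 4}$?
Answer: $7403636201191$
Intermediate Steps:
$p{\left(Q \right)} = \frac{1}{4 + Q}$
$j{\left(V \right)} = V \left(\frac{1}{5} + V\right)$ ($j{\left(V \right)} = \left(\frac{1}{4 + 1} + V\right) V = \left(\frac{1}{5} + V\right) V = V \left(\frac{1}{5} + V\right)$)
$T{\left(q \right)} = 1$
$\left(T{\left(j{\left(-14 \right)} \right)} - 2061128\right) \left(716797 - 4308830\right) = \left(1 - 2061128\right) \left(716797 - 4308830\right) = \left(-2061127\right) \left(-3592033\right) = 7403636201191$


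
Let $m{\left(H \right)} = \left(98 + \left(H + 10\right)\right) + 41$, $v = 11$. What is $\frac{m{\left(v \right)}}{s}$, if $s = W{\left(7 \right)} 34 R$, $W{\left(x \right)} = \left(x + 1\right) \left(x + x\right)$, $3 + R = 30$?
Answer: $\frac{5}{3213} \approx 0.0015562$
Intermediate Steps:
$R = 27$ ($R = -3 + 30 = 27$)
$m{\left(H \right)} = 149 + H$ ($m{\left(H \right)} = \left(98 + \left(10 + H\right)\right) + 41 = \left(108 + H\right) + 41 = 149 + H$)
$W{\left(x \right)} = 2 x \left(1 + x\right)$ ($W{\left(x \right)} = \left(1 + x\right) 2 x = 2 x \left(1 + x\right)$)
$s = 102816$ ($s = 2 \cdot 7 \left(1 + 7\right) 34 \cdot 27 = 2 \cdot 7 \cdot 8 \cdot 34 \cdot 27 = 112 \cdot 34 \cdot 27 = 3808 \cdot 27 = 102816$)
$\frac{m{\left(v \right)}}{s} = \frac{149 + 11}{102816} = 160 \cdot \frac{1}{102816} = \frac{5}{3213}$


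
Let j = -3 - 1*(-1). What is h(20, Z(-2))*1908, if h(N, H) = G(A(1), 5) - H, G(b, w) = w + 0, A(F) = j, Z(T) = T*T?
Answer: 1908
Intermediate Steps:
Z(T) = T**2
j = -2 (j = -3 + 1 = -2)
A(F) = -2
G(b, w) = w
h(N, H) = 5 - H
h(20, Z(-2))*1908 = (5 - 1*(-2)**2)*1908 = (5 - 1*4)*1908 = (5 - 4)*1908 = 1*1908 = 1908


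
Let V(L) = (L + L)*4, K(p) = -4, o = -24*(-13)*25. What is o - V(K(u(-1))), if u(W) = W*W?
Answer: 7832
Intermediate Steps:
u(W) = W²
o = 7800 (o = 312*25 = 7800)
V(L) = 8*L (V(L) = (2*L)*4 = 8*L)
o - V(K(u(-1))) = 7800 - 8*(-4) = 7800 - 1*(-32) = 7800 + 32 = 7832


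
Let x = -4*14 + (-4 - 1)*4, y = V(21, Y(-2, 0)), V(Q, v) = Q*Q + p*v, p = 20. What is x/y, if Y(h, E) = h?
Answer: -76/401 ≈ -0.18953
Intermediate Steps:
V(Q, v) = Q**2 + 20*v (V(Q, v) = Q*Q + 20*v = Q**2 + 20*v)
y = 401 (y = 21**2 + 20*(-2) = 441 - 40 = 401)
x = -76 (x = -56 - 5*4 = -56 - 20 = -76)
x/y = -76/401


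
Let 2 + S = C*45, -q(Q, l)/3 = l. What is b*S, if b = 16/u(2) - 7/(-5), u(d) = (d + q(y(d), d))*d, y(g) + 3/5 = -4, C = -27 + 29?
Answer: -264/5 ≈ -52.800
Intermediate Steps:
C = 2
y(g) = -23/5 (y(g) = -3/5 - 4 = -23/5)
q(Q, l) = -3*l
u(d) = -2*d**2 (u(d) = (d - 3*d)*d = (-2*d)*d = -2*d**2)
b = -3/5 (b = 16/((-2*2**2)) - 7/(-5) = 16/((-2*4)) - 7*(-1/5) = 16/(-8) + 7/5 = 16*(-1/8) + 7/5 = -2 + 7/5 = -3/5 ≈ -0.60000)
S = 88 (S = -2 + 2*45 = -2 + 90 = 88)
b*S = -3/5*88 = -264/5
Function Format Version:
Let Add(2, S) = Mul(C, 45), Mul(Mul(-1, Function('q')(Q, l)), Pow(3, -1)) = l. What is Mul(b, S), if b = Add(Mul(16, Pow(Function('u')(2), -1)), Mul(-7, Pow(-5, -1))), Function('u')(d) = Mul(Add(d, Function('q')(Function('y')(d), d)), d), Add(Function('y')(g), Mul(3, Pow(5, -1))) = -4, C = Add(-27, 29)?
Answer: Rational(-264, 5) ≈ -52.800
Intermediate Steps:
C = 2
Function('y')(g) = Rational(-23, 5) (Function('y')(g) = Add(Rational(-3, 5), -4) = Rational(-23, 5))
Function('q')(Q, l) = Mul(-3, l)
Function('u')(d) = Mul(-2, Pow(d, 2)) (Function('u')(d) = Mul(Add(d, Mul(-3, d)), d) = Mul(Mul(-2, d), d) = Mul(-2, Pow(d, 2)))
b = Rational(-3, 5) (b = Add(Mul(16, Pow(Mul(-2, Pow(2, 2)), -1)), Mul(-7, Pow(-5, -1))) = Add(Mul(16, Pow(Mul(-2, 4), -1)), Mul(-7, Rational(-1, 5))) = Add(Mul(16, Pow(-8, -1)), Rational(7, 5)) = Add(Mul(16, Rational(-1, 8)), Rational(7, 5)) = Add(-2, Rational(7, 5)) = Rational(-3, 5) ≈ -0.60000)
S = 88 (S = Add(-2, Mul(2, 45)) = Add(-2, 90) = 88)
Mul(b, S) = Mul(Rational(-3, 5), 88) = Rational(-264, 5)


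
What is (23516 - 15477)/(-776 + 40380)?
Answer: 8039/39604 ≈ 0.20298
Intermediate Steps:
(23516 - 15477)/(-776 + 40380) = 8039/39604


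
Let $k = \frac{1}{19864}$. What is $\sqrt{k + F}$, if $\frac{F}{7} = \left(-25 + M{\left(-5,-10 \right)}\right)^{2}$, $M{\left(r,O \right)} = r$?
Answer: $\frac{\sqrt{621461136166}}{9932} \approx 79.373$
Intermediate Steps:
$k = \frac{1}{19864} \approx 5.0342 \cdot 10^{-5}$
$F = 6300$ ($F = 7 \left(-25 - 5\right)^{2} = 7 \left(-30\right)^{2} = 7 \cdot 900 = 6300$)
$\sqrt{k + F} = \sqrt{\frac{1}{19864} + 6300} = \sqrt{\frac{125143201}{19864}} = \frac{\sqrt{621461136166}}{9932}$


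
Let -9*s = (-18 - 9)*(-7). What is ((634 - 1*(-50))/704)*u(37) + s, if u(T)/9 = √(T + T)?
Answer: -21 + 1539*√74/176 ≈ 54.221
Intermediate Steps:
u(T) = 9*√2*√T (u(T) = 9*√(T + T) = 9*√(2*T) = 9*(√2*√T) = 9*√2*√T)
s = -21 (s = -(-18 - 9)*(-7)/9 = -(-3)*(-7) = -⅑*189 = -21)
((634 - 1*(-50))/704)*u(37) + s = ((634 - 1*(-50))/704)*(9*√2*√37) - 21 = ((634 + 50)*(1/704))*(9*√74) - 21 = (684*(1/704))*(9*√74) - 21 = 171*(9*√74)/176 - 21 = 1539*√74/176 - 21 = -21 + 1539*√74/176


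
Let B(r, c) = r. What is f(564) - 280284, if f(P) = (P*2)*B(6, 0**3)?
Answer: -273516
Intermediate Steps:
f(P) = 12*P (f(P) = (P*2)*6 = (2*P)*6 = 12*P)
f(564) - 280284 = 12*564 - 280284 = 6768 - 280284 = -273516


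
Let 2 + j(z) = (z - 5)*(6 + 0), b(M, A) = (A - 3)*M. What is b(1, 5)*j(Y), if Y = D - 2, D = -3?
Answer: -124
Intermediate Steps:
b(M, A) = M*(-3 + A) (b(M, A) = (-3 + A)*M = M*(-3 + A))
Y = -5 (Y = -3 - 2 = -5)
j(z) = -32 + 6*z (j(z) = -2 + (z - 5)*(6 + 0) = -2 + (-5 + z)*6 = -2 + (-30 + 6*z) = -32 + 6*z)
b(1, 5)*j(Y) = (1*(-3 + 5))*(-32 + 6*(-5)) = (1*2)*(-32 - 30) = 2*(-62) = -124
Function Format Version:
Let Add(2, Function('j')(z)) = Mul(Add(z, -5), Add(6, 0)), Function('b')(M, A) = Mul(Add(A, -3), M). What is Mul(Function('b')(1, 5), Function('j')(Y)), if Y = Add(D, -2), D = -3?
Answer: -124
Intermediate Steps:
Function('b')(M, A) = Mul(M, Add(-3, A)) (Function('b')(M, A) = Mul(Add(-3, A), M) = Mul(M, Add(-3, A)))
Y = -5 (Y = Add(-3, -2) = -5)
Function('j')(z) = Add(-32, Mul(6, z)) (Function('j')(z) = Add(-2, Mul(Add(z, -5), Add(6, 0))) = Add(-2, Mul(Add(-5, z), 6)) = Add(-2, Add(-30, Mul(6, z))) = Add(-32, Mul(6, z)))
Mul(Function('b')(1, 5), Function('j')(Y)) = Mul(Mul(1, Add(-3, 5)), Add(-32, Mul(6, -5))) = Mul(Mul(1, 2), Add(-32, -30)) = Mul(2, -62) = -124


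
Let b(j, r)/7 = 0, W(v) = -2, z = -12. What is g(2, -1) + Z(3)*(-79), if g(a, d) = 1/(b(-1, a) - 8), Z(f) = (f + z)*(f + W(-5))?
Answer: 5687/8 ≈ 710.88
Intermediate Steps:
b(j, r) = 0 (b(j, r) = 7*0 = 0)
Z(f) = (-12 + f)*(-2 + f) (Z(f) = (f - 12)*(f - 2) = (-12 + f)*(-2 + f))
g(a, d) = -⅛ (g(a, d) = 1/(0 - 8) = 1/(-8) = -⅛)
g(2, -1) + Z(3)*(-79) = -⅛ + (24 + 3² - 14*3)*(-79) = -⅛ + (24 + 9 - 42)*(-79) = -⅛ - 9*(-79) = -⅛ + 711 = 5687/8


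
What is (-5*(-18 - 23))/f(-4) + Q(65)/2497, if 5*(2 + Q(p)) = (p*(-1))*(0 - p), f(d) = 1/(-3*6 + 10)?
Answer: -4094237/2497 ≈ -1639.7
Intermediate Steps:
f(d) = -⅛ (f(d) = 1/(-18 + 10) = 1/(-8) = -⅛)
Q(p) = -2 + p²/5 (Q(p) = -2 + ((p*(-1))*(0 - p))/5 = -2 + ((-p)*(-p))/5 = -2 + p²/5)
(-5*(-18 - 23))/f(-4) + Q(65)/2497 = (-5*(-18 - 23))/(-⅛) + (-2 + (⅕)*65²)/2497 = -5*(-41)*(-8) + (-2 + (⅕)*4225)*(1/2497) = 205*(-8) + (-2 + 845)*(1/2497) = -1640 + 843*(1/2497) = -1640 + 843/2497 = -4094237/2497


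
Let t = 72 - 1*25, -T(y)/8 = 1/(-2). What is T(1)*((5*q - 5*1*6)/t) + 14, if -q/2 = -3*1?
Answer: 14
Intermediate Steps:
T(y) = 4 (T(y) = -8/(-2) = -8*(-½) = 4)
t = 47 (t = 72 - 25 = 47)
q = 6 (q = -(-6) = -2*(-3) = 6)
T(1)*((5*q - 5*1*6)/t) + 14 = 4*((5*6 - 5*1*6)/47) + 14 = 4*((30 - 5*6)*(1/47)) + 14 = 4*((30 - 30)*(1/47)) + 14 = 4*(0*(1/47)) + 14 = 4*0 + 14 = 0 + 14 = 14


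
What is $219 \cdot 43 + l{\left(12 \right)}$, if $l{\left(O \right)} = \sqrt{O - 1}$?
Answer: $9417 + \sqrt{11} \approx 9420.3$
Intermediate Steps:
$l{\left(O \right)} = \sqrt{-1 + O}$
$219 \cdot 43 + l{\left(12 \right)} = 219 \cdot 43 + \sqrt{-1 + 12} = 9417 + \sqrt{11}$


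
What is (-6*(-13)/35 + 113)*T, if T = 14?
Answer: 8066/5 ≈ 1613.2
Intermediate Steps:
(-6*(-13)/35 + 113)*T = (-6*(-13)/35 + 113)*14 = (78*(1/35) + 113)*14 = (78/35 + 113)*14 = (4033/35)*14 = 8066/5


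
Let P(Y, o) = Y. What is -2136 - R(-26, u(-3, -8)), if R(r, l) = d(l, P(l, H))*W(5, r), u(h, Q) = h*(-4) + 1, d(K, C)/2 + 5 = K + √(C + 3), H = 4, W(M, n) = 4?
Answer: -2232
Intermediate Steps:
d(K, C) = -10 + 2*K + 2*√(3 + C) (d(K, C) = -10 + 2*(K + √(C + 3)) = -10 + 2*(K + √(3 + C)) = -10 + (2*K + 2*√(3 + C)) = -10 + 2*K + 2*√(3 + C))
u(h, Q) = 1 - 4*h (u(h, Q) = -4*h + 1 = 1 - 4*h)
R(r, l) = -40 + 8*l + 8*√(3 + l) (R(r, l) = (-10 + 2*l + 2*√(3 + l))*4 = -40 + 8*l + 8*√(3 + l))
-2136 - R(-26, u(-3, -8)) = -2136 - (-40 + 8*(1 - 4*(-3)) + 8*√(3 + (1 - 4*(-3)))) = -2136 - (-40 + 8*(1 + 12) + 8*√(3 + (1 + 12))) = -2136 - (-40 + 8*13 + 8*√(3 + 13)) = -2136 - (-40 + 104 + 8*√16) = -2136 - (-40 + 104 + 8*4) = -2136 - (-40 + 104 + 32) = -2136 - 1*96 = -2136 - 96 = -2232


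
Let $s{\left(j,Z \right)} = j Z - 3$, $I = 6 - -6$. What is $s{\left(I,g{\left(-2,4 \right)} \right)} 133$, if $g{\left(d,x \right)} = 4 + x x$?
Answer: $31521$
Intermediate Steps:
$I = 12$ ($I = 6 + 6 = 12$)
$g{\left(d,x \right)} = 4 + x^{2}$
$s{\left(j,Z \right)} = -3 + Z j$ ($s{\left(j,Z \right)} = Z j - 3 = -3 + Z j$)
$s{\left(I,g{\left(-2,4 \right)} \right)} 133 = \left(-3 + \left(4 + 4^{2}\right) 12\right) 133 = \left(-3 + \left(4 + 16\right) 12\right) 133 = \left(-3 + 20 \cdot 12\right) 133 = \left(-3 + 240\right) 133 = 237 \cdot 133 = 31521$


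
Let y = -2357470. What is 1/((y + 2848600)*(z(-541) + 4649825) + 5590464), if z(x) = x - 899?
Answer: 1/2282966915514 ≈ 4.3803e-13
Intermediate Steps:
z(x) = -899 + x
1/((y + 2848600)*(z(-541) + 4649825) + 5590464) = 1/((-2357470 + 2848600)*((-899 - 541) + 4649825) + 5590464) = 1/(491130*(-1440 + 4649825) + 5590464) = 1/(491130*4648385 + 5590464) = 1/(2282961325050 + 5590464) = 1/2282966915514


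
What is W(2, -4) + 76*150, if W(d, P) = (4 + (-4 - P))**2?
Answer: 11416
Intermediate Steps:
W(d, P) = P**2 (W(d, P) = (-P)**2 = P**2)
W(2, -4) + 76*150 = (-4)**2 + 76*150 = 16 + 11400 = 11416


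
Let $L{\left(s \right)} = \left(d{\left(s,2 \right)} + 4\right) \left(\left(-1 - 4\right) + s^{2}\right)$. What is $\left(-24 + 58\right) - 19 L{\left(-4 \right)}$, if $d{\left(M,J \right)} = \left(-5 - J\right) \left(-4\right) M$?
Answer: $22606$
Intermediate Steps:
$d{\left(M,J \right)} = M \left(20 + 4 J\right)$ ($d{\left(M,J \right)} = \left(20 + 4 J\right) M = M \left(20 + 4 J\right)$)
$L{\left(s \right)} = \left(-5 + s^{2}\right) \left(4 + 28 s\right)$ ($L{\left(s \right)} = \left(4 s \left(5 + 2\right) + 4\right) \left(\left(-1 - 4\right) + s^{2}\right) = \left(4 s 7 + 4\right) \left(-5 + s^{2}\right) = \left(28 s + 4\right) \left(-5 + s^{2}\right) = \left(4 + 28 s\right) \left(-5 + s^{2}\right) = \left(-5 + s^{2}\right) \left(4 + 28 s\right)$)
$\left(-24 + 58\right) - 19 L{\left(-4 \right)} = \left(-24 + 58\right) - 19 \left(-20 - -560 + 4 \left(-4\right)^{2} + 28 \left(-4\right)^{3}\right) = 34 - 19 \left(-20 + 560 + 4 \cdot 16 + 28 \left(-64\right)\right) = 34 - 19 \left(-20 + 560 + 64 - 1792\right) = 34 - -22572 = 34 + 22572 = 22606$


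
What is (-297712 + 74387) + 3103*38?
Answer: -105411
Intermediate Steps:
(-297712 + 74387) + 3103*38 = -223325 + 117914 = -105411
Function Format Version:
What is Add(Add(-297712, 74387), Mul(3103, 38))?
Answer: -105411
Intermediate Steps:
Add(Add(-297712, 74387), Mul(3103, 38)) = Add(-223325, 117914) = -105411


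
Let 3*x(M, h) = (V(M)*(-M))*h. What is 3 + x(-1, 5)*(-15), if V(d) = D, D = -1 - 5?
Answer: 153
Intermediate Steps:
D = -6
V(d) = -6
x(M, h) = 2*M*h (x(M, h) = ((-(-6)*M)*h)/3 = ((6*M)*h)/3 = (6*M*h)/3 = 2*M*h)
3 + x(-1, 5)*(-15) = 3 + (2*(-1)*5)*(-15) = 3 - 10*(-15) = 3 + 150 = 153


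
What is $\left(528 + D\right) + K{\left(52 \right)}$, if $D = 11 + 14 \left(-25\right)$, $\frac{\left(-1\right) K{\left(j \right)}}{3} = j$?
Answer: $33$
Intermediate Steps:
$K{\left(j \right)} = - 3 j$
$D = -339$ ($D = 11 - 350 = -339$)
$\left(528 + D\right) + K{\left(52 \right)} = \left(528 - 339\right) - 156 = 189 - 156 = 33$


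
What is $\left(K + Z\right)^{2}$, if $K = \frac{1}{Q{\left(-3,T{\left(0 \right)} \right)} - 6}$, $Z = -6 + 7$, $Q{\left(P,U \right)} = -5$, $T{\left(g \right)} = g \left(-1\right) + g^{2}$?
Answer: $\frac{100}{121} \approx 0.82645$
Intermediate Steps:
$T{\left(g \right)} = g^{2} - g$ ($T{\left(g \right)} = - g + g^{2} = g^{2} - g$)
$Z = 1$
$K = - \frac{1}{11}$ ($K = \frac{1}{-5 - 6} = \frac{1}{-11} = - \frac{1}{11} \approx -0.090909$)
$\left(K + Z\right)^{2} = \left(- \frac{1}{11} + 1\right)^{2} = \left(\frac{10}{11}\right)^{2} = \frac{100}{121}$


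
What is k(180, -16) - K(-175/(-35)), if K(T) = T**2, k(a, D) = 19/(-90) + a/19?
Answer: -26911/1710 ≈ -15.737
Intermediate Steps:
k(a, D) = -19/90 + a/19 (k(a, D) = 19*(-1/90) + a*(1/19) = -19/90 + a/19)
k(180, -16) - K(-175/(-35)) = (-19/90 + (1/19)*180) - (-175/(-35))**2 = (-19/90 + 180/19) - (-175*(-1/35))**2 = 15839/1710 - 1*5**2 = 15839/1710 - 1*25 = 15839/1710 - 25 = -26911/1710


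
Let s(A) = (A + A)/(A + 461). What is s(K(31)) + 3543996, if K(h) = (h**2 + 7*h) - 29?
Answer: 2852917929/805 ≈ 3.5440e+6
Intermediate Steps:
K(h) = -29 + h**2 + 7*h
s(A) = 2*A/(461 + A) (s(A) = (2*A)/(461 + A) = 2*A/(461 + A))
s(K(31)) + 3543996 = 2*(-29 + 31**2 + 7*31)/(461 + (-29 + 31**2 + 7*31)) + 3543996 = 2*(-29 + 961 + 217)/(461 + (-29 + 961 + 217)) + 3543996 = 2*1149/(461 + 1149) + 3543996 = 2*1149/1610 + 3543996 = 2*1149*(1/1610) + 3543996 = 1149/805 + 3543996 = 2852917929/805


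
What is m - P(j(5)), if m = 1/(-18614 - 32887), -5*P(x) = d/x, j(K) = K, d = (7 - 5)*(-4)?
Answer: -412033/1287525 ≈ -0.32002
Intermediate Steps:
d = -8 (d = 2*(-4) = -8)
P(x) = 8/(5*x) (P(x) = -(-8)/(5*x) = 8/(5*x))
m = -1/51501 (m = 1/(-51501) = -1/51501 ≈ -1.9417e-5)
m - P(j(5)) = -1/51501 - 8/(5*5) = -1/51501 - 1*8/25 = -1/51501 - 8/25 = -412033/1287525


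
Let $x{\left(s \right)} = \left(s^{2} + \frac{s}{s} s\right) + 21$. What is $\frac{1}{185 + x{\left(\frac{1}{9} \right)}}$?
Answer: $\frac{81}{16696} \approx 0.0048515$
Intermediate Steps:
$x{\left(s \right)} = 21 + s + s^{2}$ ($x{\left(s \right)} = \left(s^{2} + 1 s\right) + 21 = \left(s^{2} + s\right) + 21 = \left(s + s^{2}\right) + 21 = 21 + s + s^{2}$)
$\frac{1}{185 + x{\left(\frac{1}{9} \right)}} = \frac{1}{185 + \left(21 + \frac{1}{9} + \left(\frac{1}{9}\right)^{2}\right)} = \frac{1}{185 + \left(21 + \frac{1}{9} + \frac{1}{81}\right)} = \frac{1}{185 + \frac{1711}{81}} = \frac{1}{\frac{16696}{81}} = \frac{81}{16696}$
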